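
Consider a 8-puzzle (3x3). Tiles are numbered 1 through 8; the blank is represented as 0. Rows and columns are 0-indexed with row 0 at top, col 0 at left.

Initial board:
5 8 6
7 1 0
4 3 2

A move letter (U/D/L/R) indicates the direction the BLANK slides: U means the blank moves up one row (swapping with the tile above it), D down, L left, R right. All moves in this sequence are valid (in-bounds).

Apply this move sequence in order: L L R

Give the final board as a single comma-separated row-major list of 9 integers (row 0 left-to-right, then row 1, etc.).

After move 1 (L):
5 8 6
7 0 1
4 3 2

After move 2 (L):
5 8 6
0 7 1
4 3 2

After move 3 (R):
5 8 6
7 0 1
4 3 2

Answer: 5, 8, 6, 7, 0, 1, 4, 3, 2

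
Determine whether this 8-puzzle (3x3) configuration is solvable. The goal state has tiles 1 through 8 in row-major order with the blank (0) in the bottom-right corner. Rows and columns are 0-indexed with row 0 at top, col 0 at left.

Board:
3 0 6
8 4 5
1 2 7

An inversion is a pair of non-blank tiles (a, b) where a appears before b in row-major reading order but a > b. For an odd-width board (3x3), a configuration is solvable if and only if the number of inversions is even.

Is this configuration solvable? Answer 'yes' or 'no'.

Inversions (pairs i<j in row-major order where tile[i] > tile[j] > 0): 15
15 is odd, so the puzzle is not solvable.

Answer: no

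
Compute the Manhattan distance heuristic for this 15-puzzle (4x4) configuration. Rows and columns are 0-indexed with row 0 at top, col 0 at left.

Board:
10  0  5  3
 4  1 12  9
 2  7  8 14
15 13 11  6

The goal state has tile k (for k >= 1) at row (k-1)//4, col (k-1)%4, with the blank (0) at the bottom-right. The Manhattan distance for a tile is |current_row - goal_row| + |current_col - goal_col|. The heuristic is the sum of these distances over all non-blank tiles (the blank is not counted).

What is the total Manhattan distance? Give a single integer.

Tile 10: (0,0)->(2,1) = 3
Tile 5: (0,2)->(1,0) = 3
Tile 3: (0,3)->(0,2) = 1
Tile 4: (1,0)->(0,3) = 4
Tile 1: (1,1)->(0,0) = 2
Tile 12: (1,2)->(2,3) = 2
Tile 9: (1,3)->(2,0) = 4
Tile 2: (2,0)->(0,1) = 3
Tile 7: (2,1)->(1,2) = 2
Tile 8: (2,2)->(1,3) = 2
Tile 14: (2,3)->(3,1) = 3
Tile 15: (3,0)->(3,2) = 2
Tile 13: (3,1)->(3,0) = 1
Tile 11: (3,2)->(2,2) = 1
Tile 6: (3,3)->(1,1) = 4
Sum: 3 + 3 + 1 + 4 + 2 + 2 + 4 + 3 + 2 + 2 + 3 + 2 + 1 + 1 + 4 = 37

Answer: 37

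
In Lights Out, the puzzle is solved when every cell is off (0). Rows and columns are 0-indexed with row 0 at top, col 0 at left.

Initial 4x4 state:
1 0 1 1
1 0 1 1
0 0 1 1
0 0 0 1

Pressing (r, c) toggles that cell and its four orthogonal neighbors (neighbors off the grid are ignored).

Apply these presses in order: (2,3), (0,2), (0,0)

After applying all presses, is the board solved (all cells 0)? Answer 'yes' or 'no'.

After press 1 at (2,3):
1 0 1 1
1 0 1 0
0 0 0 0
0 0 0 0

After press 2 at (0,2):
1 1 0 0
1 0 0 0
0 0 0 0
0 0 0 0

After press 3 at (0,0):
0 0 0 0
0 0 0 0
0 0 0 0
0 0 0 0

Lights still on: 0

Answer: yes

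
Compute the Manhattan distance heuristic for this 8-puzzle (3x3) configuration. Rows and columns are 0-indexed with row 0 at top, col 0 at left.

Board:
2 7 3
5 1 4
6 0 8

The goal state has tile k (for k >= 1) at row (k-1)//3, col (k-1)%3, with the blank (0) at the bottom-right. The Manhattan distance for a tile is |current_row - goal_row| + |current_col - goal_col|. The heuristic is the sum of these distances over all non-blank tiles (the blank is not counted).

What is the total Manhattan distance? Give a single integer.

Tile 2: (0,0)->(0,1) = 1
Tile 7: (0,1)->(2,0) = 3
Tile 3: (0,2)->(0,2) = 0
Tile 5: (1,0)->(1,1) = 1
Tile 1: (1,1)->(0,0) = 2
Tile 4: (1,2)->(1,0) = 2
Tile 6: (2,0)->(1,2) = 3
Tile 8: (2,2)->(2,1) = 1
Sum: 1 + 3 + 0 + 1 + 2 + 2 + 3 + 1 = 13

Answer: 13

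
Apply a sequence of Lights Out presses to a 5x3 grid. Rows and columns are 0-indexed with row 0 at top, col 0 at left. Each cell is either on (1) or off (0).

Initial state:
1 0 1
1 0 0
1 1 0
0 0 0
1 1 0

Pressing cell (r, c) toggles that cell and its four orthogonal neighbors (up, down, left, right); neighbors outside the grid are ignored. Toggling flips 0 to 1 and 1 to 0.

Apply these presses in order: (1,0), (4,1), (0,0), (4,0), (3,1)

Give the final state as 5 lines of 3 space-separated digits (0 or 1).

Answer: 1 1 1
1 1 0
0 0 0
0 0 1
1 0 1

Derivation:
After press 1 at (1,0):
0 0 1
0 1 0
0 1 0
0 0 0
1 1 0

After press 2 at (4,1):
0 0 1
0 1 0
0 1 0
0 1 0
0 0 1

After press 3 at (0,0):
1 1 1
1 1 0
0 1 0
0 1 0
0 0 1

After press 4 at (4,0):
1 1 1
1 1 0
0 1 0
1 1 0
1 1 1

After press 5 at (3,1):
1 1 1
1 1 0
0 0 0
0 0 1
1 0 1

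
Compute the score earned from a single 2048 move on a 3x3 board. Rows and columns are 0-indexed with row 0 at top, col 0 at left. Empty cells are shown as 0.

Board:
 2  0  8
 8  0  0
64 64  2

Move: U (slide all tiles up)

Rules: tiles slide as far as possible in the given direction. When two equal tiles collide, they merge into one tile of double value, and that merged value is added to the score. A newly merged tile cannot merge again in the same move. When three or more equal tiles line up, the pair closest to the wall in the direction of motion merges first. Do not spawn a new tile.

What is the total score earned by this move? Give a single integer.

Answer: 0

Derivation:
Slide up:
col 0: [2, 8, 64] -> [2, 8, 64]  score +0 (running 0)
col 1: [0, 0, 64] -> [64, 0, 0]  score +0 (running 0)
col 2: [8, 0, 2] -> [8, 2, 0]  score +0 (running 0)
Board after move:
 2 64  8
 8  0  2
64  0  0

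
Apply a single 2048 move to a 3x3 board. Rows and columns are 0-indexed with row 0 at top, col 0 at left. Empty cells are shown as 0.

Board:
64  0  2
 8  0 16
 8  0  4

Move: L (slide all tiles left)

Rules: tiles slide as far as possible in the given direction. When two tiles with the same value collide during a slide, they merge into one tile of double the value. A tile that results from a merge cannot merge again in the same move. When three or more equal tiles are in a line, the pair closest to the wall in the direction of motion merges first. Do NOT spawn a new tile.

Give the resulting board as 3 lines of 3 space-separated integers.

Answer: 64  2  0
 8 16  0
 8  4  0

Derivation:
Slide left:
row 0: [64, 0, 2] -> [64, 2, 0]
row 1: [8, 0, 16] -> [8, 16, 0]
row 2: [8, 0, 4] -> [8, 4, 0]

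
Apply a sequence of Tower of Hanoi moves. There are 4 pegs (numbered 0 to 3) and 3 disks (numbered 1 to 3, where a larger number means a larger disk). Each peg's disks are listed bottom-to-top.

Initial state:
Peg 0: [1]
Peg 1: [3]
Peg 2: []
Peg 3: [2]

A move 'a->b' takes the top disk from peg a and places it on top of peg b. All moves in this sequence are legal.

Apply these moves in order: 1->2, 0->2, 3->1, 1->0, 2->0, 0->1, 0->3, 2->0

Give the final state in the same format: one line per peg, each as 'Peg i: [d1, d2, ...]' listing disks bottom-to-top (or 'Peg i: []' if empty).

Answer: Peg 0: [3]
Peg 1: [1]
Peg 2: []
Peg 3: [2]

Derivation:
After move 1 (1->2):
Peg 0: [1]
Peg 1: []
Peg 2: [3]
Peg 3: [2]

After move 2 (0->2):
Peg 0: []
Peg 1: []
Peg 2: [3, 1]
Peg 3: [2]

After move 3 (3->1):
Peg 0: []
Peg 1: [2]
Peg 2: [3, 1]
Peg 3: []

After move 4 (1->0):
Peg 0: [2]
Peg 1: []
Peg 2: [3, 1]
Peg 3: []

After move 5 (2->0):
Peg 0: [2, 1]
Peg 1: []
Peg 2: [3]
Peg 3: []

After move 6 (0->1):
Peg 0: [2]
Peg 1: [1]
Peg 2: [3]
Peg 3: []

After move 7 (0->3):
Peg 0: []
Peg 1: [1]
Peg 2: [3]
Peg 3: [2]

After move 8 (2->0):
Peg 0: [3]
Peg 1: [1]
Peg 2: []
Peg 3: [2]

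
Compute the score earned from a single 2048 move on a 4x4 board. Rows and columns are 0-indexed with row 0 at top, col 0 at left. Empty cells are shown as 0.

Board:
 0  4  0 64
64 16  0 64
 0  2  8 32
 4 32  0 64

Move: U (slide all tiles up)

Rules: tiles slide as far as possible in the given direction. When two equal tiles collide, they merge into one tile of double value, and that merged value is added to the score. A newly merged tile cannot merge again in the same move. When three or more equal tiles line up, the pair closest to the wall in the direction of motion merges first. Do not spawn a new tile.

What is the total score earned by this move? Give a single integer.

Answer: 128

Derivation:
Slide up:
col 0: [0, 64, 0, 4] -> [64, 4, 0, 0]  score +0 (running 0)
col 1: [4, 16, 2, 32] -> [4, 16, 2, 32]  score +0 (running 0)
col 2: [0, 0, 8, 0] -> [8, 0, 0, 0]  score +0 (running 0)
col 3: [64, 64, 32, 64] -> [128, 32, 64, 0]  score +128 (running 128)
Board after move:
 64   4   8 128
  4  16   0  32
  0   2   0  64
  0  32   0   0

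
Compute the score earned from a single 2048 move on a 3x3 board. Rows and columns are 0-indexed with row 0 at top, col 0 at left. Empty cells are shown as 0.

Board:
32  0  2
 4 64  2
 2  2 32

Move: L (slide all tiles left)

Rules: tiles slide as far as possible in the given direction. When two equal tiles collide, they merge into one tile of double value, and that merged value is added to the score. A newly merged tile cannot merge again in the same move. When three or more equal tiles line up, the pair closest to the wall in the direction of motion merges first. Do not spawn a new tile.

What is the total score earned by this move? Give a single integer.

Answer: 4

Derivation:
Slide left:
row 0: [32, 0, 2] -> [32, 2, 0]  score +0 (running 0)
row 1: [4, 64, 2] -> [4, 64, 2]  score +0 (running 0)
row 2: [2, 2, 32] -> [4, 32, 0]  score +4 (running 4)
Board after move:
32  2  0
 4 64  2
 4 32  0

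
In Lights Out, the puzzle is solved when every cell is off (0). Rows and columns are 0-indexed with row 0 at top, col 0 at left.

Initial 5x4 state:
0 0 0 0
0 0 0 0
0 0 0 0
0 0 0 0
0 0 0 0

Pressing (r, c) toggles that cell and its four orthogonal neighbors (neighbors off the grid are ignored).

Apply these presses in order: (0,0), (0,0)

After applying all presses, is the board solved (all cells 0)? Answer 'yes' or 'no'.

Answer: yes

Derivation:
After press 1 at (0,0):
1 1 0 0
1 0 0 0
0 0 0 0
0 0 0 0
0 0 0 0

After press 2 at (0,0):
0 0 0 0
0 0 0 0
0 0 0 0
0 0 0 0
0 0 0 0

Lights still on: 0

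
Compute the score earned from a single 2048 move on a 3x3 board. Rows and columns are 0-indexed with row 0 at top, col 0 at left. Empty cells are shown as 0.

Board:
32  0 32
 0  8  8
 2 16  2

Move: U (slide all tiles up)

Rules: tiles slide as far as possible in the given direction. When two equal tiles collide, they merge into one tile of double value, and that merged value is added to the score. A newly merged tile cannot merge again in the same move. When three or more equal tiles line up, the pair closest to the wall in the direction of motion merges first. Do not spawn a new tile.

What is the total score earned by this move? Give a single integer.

Slide up:
col 0: [32, 0, 2] -> [32, 2, 0]  score +0 (running 0)
col 1: [0, 8, 16] -> [8, 16, 0]  score +0 (running 0)
col 2: [32, 8, 2] -> [32, 8, 2]  score +0 (running 0)
Board after move:
32  8 32
 2 16  8
 0  0  2

Answer: 0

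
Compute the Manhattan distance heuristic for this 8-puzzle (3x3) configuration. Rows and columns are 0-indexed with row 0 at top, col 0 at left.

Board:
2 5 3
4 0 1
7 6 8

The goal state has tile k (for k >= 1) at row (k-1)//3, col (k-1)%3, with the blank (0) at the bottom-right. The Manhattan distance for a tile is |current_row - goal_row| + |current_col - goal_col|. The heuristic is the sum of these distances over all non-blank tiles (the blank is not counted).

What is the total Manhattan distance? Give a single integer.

Tile 2: (0,0)->(0,1) = 1
Tile 5: (0,1)->(1,1) = 1
Tile 3: (0,2)->(0,2) = 0
Tile 4: (1,0)->(1,0) = 0
Tile 1: (1,2)->(0,0) = 3
Tile 7: (2,0)->(2,0) = 0
Tile 6: (2,1)->(1,2) = 2
Tile 8: (2,2)->(2,1) = 1
Sum: 1 + 1 + 0 + 0 + 3 + 0 + 2 + 1 = 8

Answer: 8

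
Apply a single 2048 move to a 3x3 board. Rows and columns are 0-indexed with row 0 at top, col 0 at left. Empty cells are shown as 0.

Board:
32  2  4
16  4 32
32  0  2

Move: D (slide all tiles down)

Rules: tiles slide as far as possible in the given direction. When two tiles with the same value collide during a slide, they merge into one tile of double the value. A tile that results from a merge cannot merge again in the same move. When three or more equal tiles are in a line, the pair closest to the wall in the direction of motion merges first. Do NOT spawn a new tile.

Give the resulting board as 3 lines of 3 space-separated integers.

Slide down:
col 0: [32, 16, 32] -> [32, 16, 32]
col 1: [2, 4, 0] -> [0, 2, 4]
col 2: [4, 32, 2] -> [4, 32, 2]

Answer: 32  0  4
16  2 32
32  4  2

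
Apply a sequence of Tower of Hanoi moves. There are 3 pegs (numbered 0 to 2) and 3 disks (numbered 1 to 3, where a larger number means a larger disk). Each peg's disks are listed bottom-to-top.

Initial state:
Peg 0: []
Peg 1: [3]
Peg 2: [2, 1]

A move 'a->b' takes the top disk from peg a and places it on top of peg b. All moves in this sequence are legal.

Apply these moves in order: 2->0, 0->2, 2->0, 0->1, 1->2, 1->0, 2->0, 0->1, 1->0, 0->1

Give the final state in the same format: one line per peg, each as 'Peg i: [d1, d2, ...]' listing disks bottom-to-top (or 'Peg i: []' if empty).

After move 1 (2->0):
Peg 0: [1]
Peg 1: [3]
Peg 2: [2]

After move 2 (0->2):
Peg 0: []
Peg 1: [3]
Peg 2: [2, 1]

After move 3 (2->0):
Peg 0: [1]
Peg 1: [3]
Peg 2: [2]

After move 4 (0->1):
Peg 0: []
Peg 1: [3, 1]
Peg 2: [2]

After move 5 (1->2):
Peg 0: []
Peg 1: [3]
Peg 2: [2, 1]

After move 6 (1->0):
Peg 0: [3]
Peg 1: []
Peg 2: [2, 1]

After move 7 (2->0):
Peg 0: [3, 1]
Peg 1: []
Peg 2: [2]

After move 8 (0->1):
Peg 0: [3]
Peg 1: [1]
Peg 2: [2]

After move 9 (1->0):
Peg 0: [3, 1]
Peg 1: []
Peg 2: [2]

After move 10 (0->1):
Peg 0: [3]
Peg 1: [1]
Peg 2: [2]

Answer: Peg 0: [3]
Peg 1: [1]
Peg 2: [2]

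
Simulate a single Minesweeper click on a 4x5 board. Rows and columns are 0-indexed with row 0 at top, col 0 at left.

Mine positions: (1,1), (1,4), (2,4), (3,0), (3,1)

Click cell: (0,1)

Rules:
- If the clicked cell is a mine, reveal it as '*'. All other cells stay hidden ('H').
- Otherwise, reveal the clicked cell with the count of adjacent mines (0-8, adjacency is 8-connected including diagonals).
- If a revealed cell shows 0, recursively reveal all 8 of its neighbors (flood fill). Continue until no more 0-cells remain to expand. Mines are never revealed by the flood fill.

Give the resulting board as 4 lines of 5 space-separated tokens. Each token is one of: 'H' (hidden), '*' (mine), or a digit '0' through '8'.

H 1 H H H
H H H H H
H H H H H
H H H H H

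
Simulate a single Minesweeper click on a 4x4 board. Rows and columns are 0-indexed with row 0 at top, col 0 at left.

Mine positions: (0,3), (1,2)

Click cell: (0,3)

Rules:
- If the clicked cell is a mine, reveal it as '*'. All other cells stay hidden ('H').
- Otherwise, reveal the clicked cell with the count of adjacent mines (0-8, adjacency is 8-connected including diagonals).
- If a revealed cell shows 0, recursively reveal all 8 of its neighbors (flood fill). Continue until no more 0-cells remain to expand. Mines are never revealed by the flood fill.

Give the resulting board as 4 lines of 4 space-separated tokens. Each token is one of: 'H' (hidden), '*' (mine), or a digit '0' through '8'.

H H H *
H H H H
H H H H
H H H H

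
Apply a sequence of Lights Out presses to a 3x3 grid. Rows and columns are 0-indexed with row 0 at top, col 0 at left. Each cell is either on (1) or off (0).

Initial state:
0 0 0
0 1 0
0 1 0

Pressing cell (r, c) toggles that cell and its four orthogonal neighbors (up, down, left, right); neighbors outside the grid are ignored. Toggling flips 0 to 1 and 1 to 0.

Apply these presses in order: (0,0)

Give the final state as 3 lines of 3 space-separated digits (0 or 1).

Answer: 1 1 0
1 1 0
0 1 0

Derivation:
After press 1 at (0,0):
1 1 0
1 1 0
0 1 0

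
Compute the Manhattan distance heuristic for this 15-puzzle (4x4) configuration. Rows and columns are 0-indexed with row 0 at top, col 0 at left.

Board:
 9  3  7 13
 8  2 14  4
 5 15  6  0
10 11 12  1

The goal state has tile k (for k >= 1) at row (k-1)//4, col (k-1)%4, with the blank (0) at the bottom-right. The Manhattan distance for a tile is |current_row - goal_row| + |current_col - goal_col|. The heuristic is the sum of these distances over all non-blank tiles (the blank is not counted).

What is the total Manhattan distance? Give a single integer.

Tile 9: (0,0)->(2,0) = 2
Tile 3: (0,1)->(0,2) = 1
Tile 7: (0,2)->(1,2) = 1
Tile 13: (0,3)->(3,0) = 6
Tile 8: (1,0)->(1,3) = 3
Tile 2: (1,1)->(0,1) = 1
Tile 14: (1,2)->(3,1) = 3
Tile 4: (1,3)->(0,3) = 1
Tile 5: (2,0)->(1,0) = 1
Tile 15: (2,1)->(3,2) = 2
Tile 6: (2,2)->(1,1) = 2
Tile 10: (3,0)->(2,1) = 2
Tile 11: (3,1)->(2,2) = 2
Tile 12: (3,2)->(2,3) = 2
Tile 1: (3,3)->(0,0) = 6
Sum: 2 + 1 + 1 + 6 + 3 + 1 + 3 + 1 + 1 + 2 + 2 + 2 + 2 + 2 + 6 = 35

Answer: 35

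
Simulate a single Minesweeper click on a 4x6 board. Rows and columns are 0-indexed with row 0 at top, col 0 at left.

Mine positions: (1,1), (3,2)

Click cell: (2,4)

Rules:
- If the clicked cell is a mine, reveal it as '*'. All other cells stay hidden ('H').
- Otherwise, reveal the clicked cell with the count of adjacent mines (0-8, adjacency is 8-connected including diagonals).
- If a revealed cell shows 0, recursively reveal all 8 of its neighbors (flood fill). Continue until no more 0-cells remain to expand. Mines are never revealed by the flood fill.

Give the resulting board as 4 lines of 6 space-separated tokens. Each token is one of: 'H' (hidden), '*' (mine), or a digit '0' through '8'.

H H 1 0 0 0
H H 1 0 0 0
H H 2 1 0 0
H H H 1 0 0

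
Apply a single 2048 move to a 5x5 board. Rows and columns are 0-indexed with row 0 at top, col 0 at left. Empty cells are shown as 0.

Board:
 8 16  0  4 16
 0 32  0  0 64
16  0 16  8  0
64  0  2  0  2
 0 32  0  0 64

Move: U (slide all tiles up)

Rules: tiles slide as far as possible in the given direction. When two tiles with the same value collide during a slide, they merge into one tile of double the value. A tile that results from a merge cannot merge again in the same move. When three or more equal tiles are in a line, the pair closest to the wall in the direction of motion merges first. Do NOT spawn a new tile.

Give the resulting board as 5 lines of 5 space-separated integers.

Answer:  8 16 16  4 16
16 64  2  8 64
64  0  0  0  2
 0  0  0  0 64
 0  0  0  0  0

Derivation:
Slide up:
col 0: [8, 0, 16, 64, 0] -> [8, 16, 64, 0, 0]
col 1: [16, 32, 0, 0, 32] -> [16, 64, 0, 0, 0]
col 2: [0, 0, 16, 2, 0] -> [16, 2, 0, 0, 0]
col 3: [4, 0, 8, 0, 0] -> [4, 8, 0, 0, 0]
col 4: [16, 64, 0, 2, 64] -> [16, 64, 2, 64, 0]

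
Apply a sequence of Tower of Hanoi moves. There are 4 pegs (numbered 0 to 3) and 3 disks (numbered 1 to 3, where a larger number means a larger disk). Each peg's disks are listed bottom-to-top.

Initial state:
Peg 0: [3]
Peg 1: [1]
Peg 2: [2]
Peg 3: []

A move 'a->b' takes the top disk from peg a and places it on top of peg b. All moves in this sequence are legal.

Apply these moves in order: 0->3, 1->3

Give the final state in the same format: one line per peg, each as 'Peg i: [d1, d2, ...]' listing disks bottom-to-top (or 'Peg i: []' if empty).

Answer: Peg 0: []
Peg 1: []
Peg 2: [2]
Peg 3: [3, 1]

Derivation:
After move 1 (0->3):
Peg 0: []
Peg 1: [1]
Peg 2: [2]
Peg 3: [3]

After move 2 (1->3):
Peg 0: []
Peg 1: []
Peg 2: [2]
Peg 3: [3, 1]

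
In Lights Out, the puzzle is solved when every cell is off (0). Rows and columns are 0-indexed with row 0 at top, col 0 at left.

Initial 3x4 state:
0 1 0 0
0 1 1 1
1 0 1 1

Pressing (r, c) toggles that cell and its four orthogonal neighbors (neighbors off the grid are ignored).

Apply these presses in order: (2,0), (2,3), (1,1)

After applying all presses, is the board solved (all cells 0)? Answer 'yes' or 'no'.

Answer: yes

Derivation:
After press 1 at (2,0):
0 1 0 0
1 1 1 1
0 1 1 1

After press 2 at (2,3):
0 1 0 0
1 1 1 0
0 1 0 0

After press 3 at (1,1):
0 0 0 0
0 0 0 0
0 0 0 0

Lights still on: 0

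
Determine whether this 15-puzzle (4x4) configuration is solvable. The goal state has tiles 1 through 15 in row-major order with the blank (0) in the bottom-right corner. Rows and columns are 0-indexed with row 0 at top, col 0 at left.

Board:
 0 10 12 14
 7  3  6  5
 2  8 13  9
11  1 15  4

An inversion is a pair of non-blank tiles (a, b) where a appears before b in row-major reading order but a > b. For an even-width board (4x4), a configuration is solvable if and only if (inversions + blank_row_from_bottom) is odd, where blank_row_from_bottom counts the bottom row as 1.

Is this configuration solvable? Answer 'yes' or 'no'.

Inversions: 57
Blank is in row 0 (0-indexed from top), which is row 4 counting from the bottom (bottom = 1).
57 + 4 = 61, which is odd, so the puzzle is solvable.

Answer: yes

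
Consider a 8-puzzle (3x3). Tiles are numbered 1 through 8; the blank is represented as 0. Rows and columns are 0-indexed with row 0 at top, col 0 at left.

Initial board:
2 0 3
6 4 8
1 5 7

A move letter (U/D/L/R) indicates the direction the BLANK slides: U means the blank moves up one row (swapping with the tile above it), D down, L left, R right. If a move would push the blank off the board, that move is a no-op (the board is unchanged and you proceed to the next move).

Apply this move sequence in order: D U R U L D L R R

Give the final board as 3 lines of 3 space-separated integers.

After move 1 (D):
2 4 3
6 0 8
1 5 7

After move 2 (U):
2 0 3
6 4 8
1 5 7

After move 3 (R):
2 3 0
6 4 8
1 5 7

After move 4 (U):
2 3 0
6 4 8
1 5 7

After move 5 (L):
2 0 3
6 4 8
1 5 7

After move 6 (D):
2 4 3
6 0 8
1 5 7

After move 7 (L):
2 4 3
0 6 8
1 5 7

After move 8 (R):
2 4 3
6 0 8
1 5 7

After move 9 (R):
2 4 3
6 8 0
1 5 7

Answer: 2 4 3
6 8 0
1 5 7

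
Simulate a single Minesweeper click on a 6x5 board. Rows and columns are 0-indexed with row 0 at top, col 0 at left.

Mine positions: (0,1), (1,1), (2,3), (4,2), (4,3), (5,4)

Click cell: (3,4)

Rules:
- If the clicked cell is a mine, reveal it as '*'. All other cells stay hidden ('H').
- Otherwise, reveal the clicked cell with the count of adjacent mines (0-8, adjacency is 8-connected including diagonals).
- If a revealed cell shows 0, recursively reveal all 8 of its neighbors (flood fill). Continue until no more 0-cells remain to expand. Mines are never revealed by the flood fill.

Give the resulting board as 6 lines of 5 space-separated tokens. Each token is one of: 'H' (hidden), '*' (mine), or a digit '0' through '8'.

H H H H H
H H H H H
H H H H H
H H H H 2
H H H H H
H H H H H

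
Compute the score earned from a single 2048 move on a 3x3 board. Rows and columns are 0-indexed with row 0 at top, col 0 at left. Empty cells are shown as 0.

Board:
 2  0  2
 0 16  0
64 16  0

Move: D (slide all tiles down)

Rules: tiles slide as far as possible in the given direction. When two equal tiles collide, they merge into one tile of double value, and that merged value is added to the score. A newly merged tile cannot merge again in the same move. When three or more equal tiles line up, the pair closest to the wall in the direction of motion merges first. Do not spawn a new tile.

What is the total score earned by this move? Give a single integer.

Answer: 32

Derivation:
Slide down:
col 0: [2, 0, 64] -> [0, 2, 64]  score +0 (running 0)
col 1: [0, 16, 16] -> [0, 0, 32]  score +32 (running 32)
col 2: [2, 0, 0] -> [0, 0, 2]  score +0 (running 32)
Board after move:
 0  0  0
 2  0  0
64 32  2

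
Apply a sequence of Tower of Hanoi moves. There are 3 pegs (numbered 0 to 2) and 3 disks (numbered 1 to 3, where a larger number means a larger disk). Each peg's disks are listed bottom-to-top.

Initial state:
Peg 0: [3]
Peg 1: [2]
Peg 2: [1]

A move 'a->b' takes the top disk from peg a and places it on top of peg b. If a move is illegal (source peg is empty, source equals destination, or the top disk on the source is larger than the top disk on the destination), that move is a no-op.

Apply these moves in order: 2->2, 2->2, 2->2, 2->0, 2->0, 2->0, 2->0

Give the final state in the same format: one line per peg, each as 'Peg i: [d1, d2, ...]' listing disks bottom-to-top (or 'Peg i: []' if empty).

Answer: Peg 0: [3, 1]
Peg 1: [2]
Peg 2: []

Derivation:
After move 1 (2->2):
Peg 0: [3]
Peg 1: [2]
Peg 2: [1]

After move 2 (2->2):
Peg 0: [3]
Peg 1: [2]
Peg 2: [1]

After move 3 (2->2):
Peg 0: [3]
Peg 1: [2]
Peg 2: [1]

After move 4 (2->0):
Peg 0: [3, 1]
Peg 1: [2]
Peg 2: []

After move 5 (2->0):
Peg 0: [3, 1]
Peg 1: [2]
Peg 2: []

After move 6 (2->0):
Peg 0: [3, 1]
Peg 1: [2]
Peg 2: []

After move 7 (2->0):
Peg 0: [3, 1]
Peg 1: [2]
Peg 2: []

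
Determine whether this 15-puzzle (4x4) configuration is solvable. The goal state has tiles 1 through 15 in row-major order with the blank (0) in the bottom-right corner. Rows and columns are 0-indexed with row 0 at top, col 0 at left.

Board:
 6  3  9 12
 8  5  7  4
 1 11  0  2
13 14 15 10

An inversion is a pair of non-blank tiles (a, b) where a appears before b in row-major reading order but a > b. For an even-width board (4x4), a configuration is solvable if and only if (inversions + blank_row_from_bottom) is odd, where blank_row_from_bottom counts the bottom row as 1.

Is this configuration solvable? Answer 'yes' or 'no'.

Answer: yes

Derivation:
Inversions: 39
Blank is in row 2 (0-indexed from top), which is row 2 counting from the bottom (bottom = 1).
39 + 2 = 41, which is odd, so the puzzle is solvable.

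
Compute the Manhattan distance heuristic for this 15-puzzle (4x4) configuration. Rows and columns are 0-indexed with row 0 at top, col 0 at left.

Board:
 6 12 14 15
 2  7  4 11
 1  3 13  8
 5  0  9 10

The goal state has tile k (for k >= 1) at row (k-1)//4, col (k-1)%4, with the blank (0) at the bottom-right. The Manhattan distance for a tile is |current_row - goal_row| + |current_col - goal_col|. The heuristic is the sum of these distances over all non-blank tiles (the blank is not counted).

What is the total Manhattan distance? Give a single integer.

Tile 6: (0,0)->(1,1) = 2
Tile 12: (0,1)->(2,3) = 4
Tile 14: (0,2)->(3,1) = 4
Tile 15: (0,3)->(3,2) = 4
Tile 2: (1,0)->(0,1) = 2
Tile 7: (1,1)->(1,2) = 1
Tile 4: (1,2)->(0,3) = 2
Tile 11: (1,3)->(2,2) = 2
Tile 1: (2,0)->(0,0) = 2
Tile 3: (2,1)->(0,2) = 3
Tile 13: (2,2)->(3,0) = 3
Tile 8: (2,3)->(1,3) = 1
Tile 5: (3,0)->(1,0) = 2
Tile 9: (3,2)->(2,0) = 3
Tile 10: (3,3)->(2,1) = 3
Sum: 2 + 4 + 4 + 4 + 2 + 1 + 2 + 2 + 2 + 3 + 3 + 1 + 2 + 3 + 3 = 38

Answer: 38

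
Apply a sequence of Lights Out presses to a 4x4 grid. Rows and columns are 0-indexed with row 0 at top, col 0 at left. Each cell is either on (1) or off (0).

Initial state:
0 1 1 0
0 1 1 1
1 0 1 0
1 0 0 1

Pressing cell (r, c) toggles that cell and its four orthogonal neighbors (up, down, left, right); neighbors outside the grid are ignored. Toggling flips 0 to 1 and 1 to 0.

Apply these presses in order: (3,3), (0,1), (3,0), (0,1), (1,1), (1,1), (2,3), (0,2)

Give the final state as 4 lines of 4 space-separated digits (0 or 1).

After press 1 at (3,3):
0 1 1 0
0 1 1 1
1 0 1 1
1 0 1 0

After press 2 at (0,1):
1 0 0 0
0 0 1 1
1 0 1 1
1 0 1 0

After press 3 at (3,0):
1 0 0 0
0 0 1 1
0 0 1 1
0 1 1 0

After press 4 at (0,1):
0 1 1 0
0 1 1 1
0 0 1 1
0 1 1 0

After press 5 at (1,1):
0 0 1 0
1 0 0 1
0 1 1 1
0 1 1 0

After press 6 at (1,1):
0 1 1 0
0 1 1 1
0 0 1 1
0 1 1 0

After press 7 at (2,3):
0 1 1 0
0 1 1 0
0 0 0 0
0 1 1 1

After press 8 at (0,2):
0 0 0 1
0 1 0 0
0 0 0 0
0 1 1 1

Answer: 0 0 0 1
0 1 0 0
0 0 0 0
0 1 1 1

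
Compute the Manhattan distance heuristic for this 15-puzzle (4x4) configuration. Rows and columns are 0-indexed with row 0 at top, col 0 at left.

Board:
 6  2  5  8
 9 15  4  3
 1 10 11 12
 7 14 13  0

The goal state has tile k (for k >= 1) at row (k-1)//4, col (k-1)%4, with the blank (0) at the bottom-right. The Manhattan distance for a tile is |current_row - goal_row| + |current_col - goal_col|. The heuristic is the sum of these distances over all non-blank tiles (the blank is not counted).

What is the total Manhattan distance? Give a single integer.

Answer: 22

Derivation:
Tile 6: (0,0)->(1,1) = 2
Tile 2: (0,1)->(0,1) = 0
Tile 5: (0,2)->(1,0) = 3
Tile 8: (0,3)->(1,3) = 1
Tile 9: (1,0)->(2,0) = 1
Tile 15: (1,1)->(3,2) = 3
Tile 4: (1,2)->(0,3) = 2
Tile 3: (1,3)->(0,2) = 2
Tile 1: (2,0)->(0,0) = 2
Tile 10: (2,1)->(2,1) = 0
Tile 11: (2,2)->(2,2) = 0
Tile 12: (2,3)->(2,3) = 0
Tile 7: (3,0)->(1,2) = 4
Tile 14: (3,1)->(3,1) = 0
Tile 13: (3,2)->(3,0) = 2
Sum: 2 + 0 + 3 + 1 + 1 + 3 + 2 + 2 + 2 + 0 + 0 + 0 + 4 + 0 + 2 = 22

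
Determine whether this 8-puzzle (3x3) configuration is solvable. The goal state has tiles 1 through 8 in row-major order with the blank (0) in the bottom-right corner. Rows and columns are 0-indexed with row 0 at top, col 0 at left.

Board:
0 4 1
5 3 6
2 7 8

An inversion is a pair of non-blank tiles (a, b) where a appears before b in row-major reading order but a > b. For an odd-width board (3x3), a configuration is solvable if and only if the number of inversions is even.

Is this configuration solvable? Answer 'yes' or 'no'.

Inversions (pairs i<j in row-major order where tile[i] > tile[j] > 0): 7
7 is odd, so the puzzle is not solvable.

Answer: no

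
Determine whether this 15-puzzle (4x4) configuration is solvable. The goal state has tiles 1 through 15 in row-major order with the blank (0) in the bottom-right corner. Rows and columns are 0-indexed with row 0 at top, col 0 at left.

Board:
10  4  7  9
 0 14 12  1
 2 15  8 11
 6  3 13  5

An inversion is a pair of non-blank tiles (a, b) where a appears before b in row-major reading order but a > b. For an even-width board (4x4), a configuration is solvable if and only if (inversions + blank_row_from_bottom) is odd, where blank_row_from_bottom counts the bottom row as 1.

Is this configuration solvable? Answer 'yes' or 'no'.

Answer: yes

Derivation:
Inversions: 54
Blank is in row 1 (0-indexed from top), which is row 3 counting from the bottom (bottom = 1).
54 + 3 = 57, which is odd, so the puzzle is solvable.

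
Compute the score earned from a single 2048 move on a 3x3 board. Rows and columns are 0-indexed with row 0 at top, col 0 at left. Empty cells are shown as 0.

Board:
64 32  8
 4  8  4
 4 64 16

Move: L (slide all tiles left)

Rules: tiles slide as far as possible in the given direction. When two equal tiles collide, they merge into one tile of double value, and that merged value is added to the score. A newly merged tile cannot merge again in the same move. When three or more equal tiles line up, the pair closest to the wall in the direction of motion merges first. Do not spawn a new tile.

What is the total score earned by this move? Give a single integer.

Slide left:
row 0: [64, 32, 8] -> [64, 32, 8]  score +0 (running 0)
row 1: [4, 8, 4] -> [4, 8, 4]  score +0 (running 0)
row 2: [4, 64, 16] -> [4, 64, 16]  score +0 (running 0)
Board after move:
64 32  8
 4  8  4
 4 64 16

Answer: 0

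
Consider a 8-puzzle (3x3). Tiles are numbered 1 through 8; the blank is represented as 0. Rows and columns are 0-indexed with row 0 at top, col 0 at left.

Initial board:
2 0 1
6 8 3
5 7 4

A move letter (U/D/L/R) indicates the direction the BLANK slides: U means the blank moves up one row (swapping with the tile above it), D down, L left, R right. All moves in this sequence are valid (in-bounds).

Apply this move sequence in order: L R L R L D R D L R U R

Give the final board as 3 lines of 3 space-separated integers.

After move 1 (L):
0 2 1
6 8 3
5 7 4

After move 2 (R):
2 0 1
6 8 3
5 7 4

After move 3 (L):
0 2 1
6 8 3
5 7 4

After move 4 (R):
2 0 1
6 8 3
5 7 4

After move 5 (L):
0 2 1
6 8 3
5 7 4

After move 6 (D):
6 2 1
0 8 3
5 7 4

After move 7 (R):
6 2 1
8 0 3
5 7 4

After move 8 (D):
6 2 1
8 7 3
5 0 4

After move 9 (L):
6 2 1
8 7 3
0 5 4

After move 10 (R):
6 2 1
8 7 3
5 0 4

After move 11 (U):
6 2 1
8 0 3
5 7 4

After move 12 (R):
6 2 1
8 3 0
5 7 4

Answer: 6 2 1
8 3 0
5 7 4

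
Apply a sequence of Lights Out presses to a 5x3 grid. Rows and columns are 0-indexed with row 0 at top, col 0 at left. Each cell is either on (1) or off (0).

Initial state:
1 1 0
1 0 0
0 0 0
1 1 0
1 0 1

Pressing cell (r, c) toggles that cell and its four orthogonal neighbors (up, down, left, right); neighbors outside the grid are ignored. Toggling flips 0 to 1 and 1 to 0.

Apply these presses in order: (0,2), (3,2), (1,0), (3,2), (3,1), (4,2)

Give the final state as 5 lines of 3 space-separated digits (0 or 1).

After press 1 at (0,2):
1 0 1
1 0 1
0 0 0
1 1 0
1 0 1

After press 2 at (3,2):
1 0 1
1 0 1
0 0 1
1 0 1
1 0 0

After press 3 at (1,0):
0 0 1
0 1 1
1 0 1
1 0 1
1 0 0

After press 4 at (3,2):
0 0 1
0 1 1
1 0 0
1 1 0
1 0 1

After press 5 at (3,1):
0 0 1
0 1 1
1 1 0
0 0 1
1 1 1

After press 6 at (4,2):
0 0 1
0 1 1
1 1 0
0 0 0
1 0 0

Answer: 0 0 1
0 1 1
1 1 0
0 0 0
1 0 0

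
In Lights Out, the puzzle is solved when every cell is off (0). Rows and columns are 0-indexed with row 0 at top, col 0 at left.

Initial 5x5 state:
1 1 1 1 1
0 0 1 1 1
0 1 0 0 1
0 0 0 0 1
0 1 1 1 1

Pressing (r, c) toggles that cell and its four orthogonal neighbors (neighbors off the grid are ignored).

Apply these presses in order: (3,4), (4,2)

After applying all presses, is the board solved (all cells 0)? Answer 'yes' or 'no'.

Answer: no

Derivation:
After press 1 at (3,4):
1 1 1 1 1
0 0 1 1 1
0 1 0 0 0
0 0 0 1 0
0 1 1 1 0

After press 2 at (4,2):
1 1 1 1 1
0 0 1 1 1
0 1 0 0 0
0 0 1 1 0
0 0 0 0 0

Lights still on: 11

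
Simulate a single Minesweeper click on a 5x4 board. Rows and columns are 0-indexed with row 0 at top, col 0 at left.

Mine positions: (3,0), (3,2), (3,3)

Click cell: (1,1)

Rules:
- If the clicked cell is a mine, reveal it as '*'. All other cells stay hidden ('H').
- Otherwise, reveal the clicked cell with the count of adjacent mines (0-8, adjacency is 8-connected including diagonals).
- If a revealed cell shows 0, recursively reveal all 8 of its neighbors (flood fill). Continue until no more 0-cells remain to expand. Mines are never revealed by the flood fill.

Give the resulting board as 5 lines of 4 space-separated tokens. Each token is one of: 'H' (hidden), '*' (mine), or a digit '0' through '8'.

0 0 0 0
0 0 0 0
1 2 2 2
H H H H
H H H H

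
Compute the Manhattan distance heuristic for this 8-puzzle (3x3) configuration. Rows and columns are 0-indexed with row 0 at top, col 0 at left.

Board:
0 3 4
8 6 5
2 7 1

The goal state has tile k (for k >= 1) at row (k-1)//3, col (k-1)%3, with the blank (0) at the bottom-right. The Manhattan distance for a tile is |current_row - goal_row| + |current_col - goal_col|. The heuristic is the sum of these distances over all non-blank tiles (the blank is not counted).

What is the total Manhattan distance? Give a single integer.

Tile 3: at (0,1), goal (0,2), distance |0-0|+|1-2| = 1
Tile 4: at (0,2), goal (1,0), distance |0-1|+|2-0| = 3
Tile 8: at (1,0), goal (2,1), distance |1-2|+|0-1| = 2
Tile 6: at (1,1), goal (1,2), distance |1-1|+|1-2| = 1
Tile 5: at (1,2), goal (1,1), distance |1-1|+|2-1| = 1
Tile 2: at (2,0), goal (0,1), distance |2-0|+|0-1| = 3
Tile 7: at (2,1), goal (2,0), distance |2-2|+|1-0| = 1
Tile 1: at (2,2), goal (0,0), distance |2-0|+|2-0| = 4
Sum: 1 + 3 + 2 + 1 + 1 + 3 + 1 + 4 = 16

Answer: 16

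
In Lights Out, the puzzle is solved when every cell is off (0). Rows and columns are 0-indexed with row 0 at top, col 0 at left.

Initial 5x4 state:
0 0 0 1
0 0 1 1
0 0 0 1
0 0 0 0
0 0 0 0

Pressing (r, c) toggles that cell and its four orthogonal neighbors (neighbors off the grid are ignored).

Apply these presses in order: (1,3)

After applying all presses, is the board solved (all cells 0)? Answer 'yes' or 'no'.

Answer: yes

Derivation:
After press 1 at (1,3):
0 0 0 0
0 0 0 0
0 0 0 0
0 0 0 0
0 0 0 0

Lights still on: 0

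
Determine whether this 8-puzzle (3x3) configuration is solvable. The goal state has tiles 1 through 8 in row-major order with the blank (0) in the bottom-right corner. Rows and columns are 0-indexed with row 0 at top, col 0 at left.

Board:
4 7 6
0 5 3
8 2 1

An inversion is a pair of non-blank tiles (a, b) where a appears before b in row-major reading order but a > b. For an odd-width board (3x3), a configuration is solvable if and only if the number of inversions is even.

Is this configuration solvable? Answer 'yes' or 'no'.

Inversions (pairs i<j in row-major order where tile[i] > tile[j] > 0): 20
20 is even, so the puzzle is solvable.

Answer: yes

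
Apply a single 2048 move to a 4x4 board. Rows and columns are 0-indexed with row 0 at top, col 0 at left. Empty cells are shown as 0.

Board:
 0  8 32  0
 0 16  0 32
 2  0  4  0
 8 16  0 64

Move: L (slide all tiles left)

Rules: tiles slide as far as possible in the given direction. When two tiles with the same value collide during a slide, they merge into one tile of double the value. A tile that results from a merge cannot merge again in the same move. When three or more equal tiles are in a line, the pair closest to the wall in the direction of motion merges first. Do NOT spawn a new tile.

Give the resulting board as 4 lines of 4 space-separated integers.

Slide left:
row 0: [0, 8, 32, 0] -> [8, 32, 0, 0]
row 1: [0, 16, 0, 32] -> [16, 32, 0, 0]
row 2: [2, 0, 4, 0] -> [2, 4, 0, 0]
row 3: [8, 16, 0, 64] -> [8, 16, 64, 0]

Answer:  8 32  0  0
16 32  0  0
 2  4  0  0
 8 16 64  0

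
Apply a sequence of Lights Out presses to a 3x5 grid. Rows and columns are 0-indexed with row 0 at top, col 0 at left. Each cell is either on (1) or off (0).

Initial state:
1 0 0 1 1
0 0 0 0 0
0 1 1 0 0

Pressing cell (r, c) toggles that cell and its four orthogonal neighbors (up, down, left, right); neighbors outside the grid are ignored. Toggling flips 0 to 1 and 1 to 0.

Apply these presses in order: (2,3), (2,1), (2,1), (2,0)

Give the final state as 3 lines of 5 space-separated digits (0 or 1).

After press 1 at (2,3):
1 0 0 1 1
0 0 0 1 0
0 1 0 1 1

After press 2 at (2,1):
1 0 0 1 1
0 1 0 1 0
1 0 1 1 1

After press 3 at (2,1):
1 0 0 1 1
0 0 0 1 0
0 1 0 1 1

After press 4 at (2,0):
1 0 0 1 1
1 0 0 1 0
1 0 0 1 1

Answer: 1 0 0 1 1
1 0 0 1 0
1 0 0 1 1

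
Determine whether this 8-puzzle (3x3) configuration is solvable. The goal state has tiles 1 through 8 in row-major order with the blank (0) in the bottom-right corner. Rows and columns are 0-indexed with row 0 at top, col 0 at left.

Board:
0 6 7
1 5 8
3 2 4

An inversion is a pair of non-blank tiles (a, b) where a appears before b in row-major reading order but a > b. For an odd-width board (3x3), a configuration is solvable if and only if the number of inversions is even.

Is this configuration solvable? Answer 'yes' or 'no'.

Answer: no

Derivation:
Inversions (pairs i<j in row-major order where tile[i] > tile[j] > 0): 17
17 is odd, so the puzzle is not solvable.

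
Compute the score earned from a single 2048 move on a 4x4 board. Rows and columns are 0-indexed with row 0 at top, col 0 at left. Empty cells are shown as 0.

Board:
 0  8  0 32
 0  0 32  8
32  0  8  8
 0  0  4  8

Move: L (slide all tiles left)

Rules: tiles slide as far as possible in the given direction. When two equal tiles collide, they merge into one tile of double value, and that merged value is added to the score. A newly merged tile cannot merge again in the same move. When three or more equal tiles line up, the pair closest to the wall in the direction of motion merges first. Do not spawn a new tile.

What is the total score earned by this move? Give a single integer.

Slide left:
row 0: [0, 8, 0, 32] -> [8, 32, 0, 0]  score +0 (running 0)
row 1: [0, 0, 32, 8] -> [32, 8, 0, 0]  score +0 (running 0)
row 2: [32, 0, 8, 8] -> [32, 16, 0, 0]  score +16 (running 16)
row 3: [0, 0, 4, 8] -> [4, 8, 0, 0]  score +0 (running 16)
Board after move:
 8 32  0  0
32  8  0  0
32 16  0  0
 4  8  0  0

Answer: 16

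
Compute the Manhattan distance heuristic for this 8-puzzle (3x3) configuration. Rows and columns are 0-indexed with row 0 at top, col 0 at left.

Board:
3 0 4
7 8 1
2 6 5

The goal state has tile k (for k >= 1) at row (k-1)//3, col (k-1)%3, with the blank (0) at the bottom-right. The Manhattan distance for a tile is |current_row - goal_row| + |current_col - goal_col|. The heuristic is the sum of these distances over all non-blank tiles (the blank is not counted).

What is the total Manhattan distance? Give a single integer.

Tile 3: at (0,0), goal (0,2), distance |0-0|+|0-2| = 2
Tile 4: at (0,2), goal (1,0), distance |0-1|+|2-0| = 3
Tile 7: at (1,0), goal (2,0), distance |1-2|+|0-0| = 1
Tile 8: at (1,1), goal (2,1), distance |1-2|+|1-1| = 1
Tile 1: at (1,2), goal (0,0), distance |1-0|+|2-0| = 3
Tile 2: at (2,0), goal (0,1), distance |2-0|+|0-1| = 3
Tile 6: at (2,1), goal (1,2), distance |2-1|+|1-2| = 2
Tile 5: at (2,2), goal (1,1), distance |2-1|+|2-1| = 2
Sum: 2 + 3 + 1 + 1 + 3 + 3 + 2 + 2 = 17

Answer: 17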